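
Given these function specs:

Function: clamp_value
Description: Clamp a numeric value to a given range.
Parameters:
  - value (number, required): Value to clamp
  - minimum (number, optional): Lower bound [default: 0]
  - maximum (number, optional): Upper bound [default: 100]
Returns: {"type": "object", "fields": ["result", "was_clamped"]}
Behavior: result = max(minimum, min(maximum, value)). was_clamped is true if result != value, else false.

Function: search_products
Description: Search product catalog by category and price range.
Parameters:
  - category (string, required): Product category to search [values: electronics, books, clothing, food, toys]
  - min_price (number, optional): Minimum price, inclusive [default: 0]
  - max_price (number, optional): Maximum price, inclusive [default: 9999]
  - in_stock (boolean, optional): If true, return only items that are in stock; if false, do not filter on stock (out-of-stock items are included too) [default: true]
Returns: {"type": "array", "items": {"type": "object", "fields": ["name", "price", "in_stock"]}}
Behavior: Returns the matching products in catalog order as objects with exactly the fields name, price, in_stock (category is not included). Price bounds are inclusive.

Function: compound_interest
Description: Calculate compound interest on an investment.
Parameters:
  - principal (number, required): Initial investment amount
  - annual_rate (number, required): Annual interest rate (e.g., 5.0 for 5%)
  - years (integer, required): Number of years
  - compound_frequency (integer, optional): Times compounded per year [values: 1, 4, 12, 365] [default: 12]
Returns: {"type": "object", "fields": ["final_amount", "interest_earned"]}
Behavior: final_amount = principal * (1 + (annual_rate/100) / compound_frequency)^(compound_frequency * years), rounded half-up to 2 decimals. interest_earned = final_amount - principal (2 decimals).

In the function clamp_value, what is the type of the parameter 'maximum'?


The clamp_value spec declares:
  - maximum (number, optional): Upper bound [default: 100]
Type:
number


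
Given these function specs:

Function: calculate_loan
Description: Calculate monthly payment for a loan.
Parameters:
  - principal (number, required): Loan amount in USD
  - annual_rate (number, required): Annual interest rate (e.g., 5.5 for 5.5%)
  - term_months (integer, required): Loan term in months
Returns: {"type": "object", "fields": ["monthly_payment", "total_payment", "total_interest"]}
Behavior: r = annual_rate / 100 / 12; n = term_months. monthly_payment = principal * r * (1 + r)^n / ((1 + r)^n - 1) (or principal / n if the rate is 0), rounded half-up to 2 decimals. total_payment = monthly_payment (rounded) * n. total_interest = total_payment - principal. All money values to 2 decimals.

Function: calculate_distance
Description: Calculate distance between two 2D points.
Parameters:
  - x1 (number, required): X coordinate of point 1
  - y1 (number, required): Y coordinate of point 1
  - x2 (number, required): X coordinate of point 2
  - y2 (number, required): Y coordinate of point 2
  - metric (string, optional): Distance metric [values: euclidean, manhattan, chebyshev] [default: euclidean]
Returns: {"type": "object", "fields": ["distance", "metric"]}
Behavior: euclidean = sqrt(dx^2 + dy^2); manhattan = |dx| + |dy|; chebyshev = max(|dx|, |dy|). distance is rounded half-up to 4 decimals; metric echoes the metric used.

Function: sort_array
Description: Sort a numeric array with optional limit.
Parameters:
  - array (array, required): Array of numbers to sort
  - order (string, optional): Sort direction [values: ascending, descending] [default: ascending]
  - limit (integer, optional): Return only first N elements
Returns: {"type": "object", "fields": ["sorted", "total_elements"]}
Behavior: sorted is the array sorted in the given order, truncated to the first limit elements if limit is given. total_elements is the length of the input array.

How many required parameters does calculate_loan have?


Parameters of calculate_loan: principal (required), annual_rate (required), term_months (required)
Required count:
3


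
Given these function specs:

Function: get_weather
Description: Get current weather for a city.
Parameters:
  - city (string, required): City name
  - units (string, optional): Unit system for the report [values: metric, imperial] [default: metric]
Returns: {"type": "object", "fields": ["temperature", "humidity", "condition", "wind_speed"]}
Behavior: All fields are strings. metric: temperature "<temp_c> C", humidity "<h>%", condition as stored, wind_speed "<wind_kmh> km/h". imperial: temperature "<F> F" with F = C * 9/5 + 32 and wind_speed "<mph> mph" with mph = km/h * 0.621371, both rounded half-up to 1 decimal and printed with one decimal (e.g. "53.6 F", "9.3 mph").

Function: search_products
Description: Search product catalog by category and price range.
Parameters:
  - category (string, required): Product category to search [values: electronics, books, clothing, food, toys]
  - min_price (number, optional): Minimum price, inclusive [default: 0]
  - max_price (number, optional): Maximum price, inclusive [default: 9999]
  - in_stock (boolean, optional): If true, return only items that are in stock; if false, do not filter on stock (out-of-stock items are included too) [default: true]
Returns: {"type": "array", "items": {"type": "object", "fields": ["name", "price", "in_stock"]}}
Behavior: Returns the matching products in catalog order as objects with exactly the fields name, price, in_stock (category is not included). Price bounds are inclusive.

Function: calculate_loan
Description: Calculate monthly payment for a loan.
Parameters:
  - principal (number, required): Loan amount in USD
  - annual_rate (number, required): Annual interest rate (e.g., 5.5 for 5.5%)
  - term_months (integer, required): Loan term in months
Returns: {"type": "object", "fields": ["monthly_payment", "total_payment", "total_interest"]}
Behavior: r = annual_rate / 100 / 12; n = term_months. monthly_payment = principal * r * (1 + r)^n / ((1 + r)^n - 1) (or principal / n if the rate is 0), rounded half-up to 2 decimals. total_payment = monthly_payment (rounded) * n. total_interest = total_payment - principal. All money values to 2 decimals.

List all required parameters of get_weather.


Parameters of get_weather and their required/optional flag:
  city: required
  units: optional
city


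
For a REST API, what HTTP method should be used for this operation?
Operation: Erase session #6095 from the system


GET = read, POST = create, PUT = update/replace, DELETE = remove
This operation is a removal.
DELETE


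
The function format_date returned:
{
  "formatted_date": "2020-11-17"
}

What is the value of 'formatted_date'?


2020-11-17


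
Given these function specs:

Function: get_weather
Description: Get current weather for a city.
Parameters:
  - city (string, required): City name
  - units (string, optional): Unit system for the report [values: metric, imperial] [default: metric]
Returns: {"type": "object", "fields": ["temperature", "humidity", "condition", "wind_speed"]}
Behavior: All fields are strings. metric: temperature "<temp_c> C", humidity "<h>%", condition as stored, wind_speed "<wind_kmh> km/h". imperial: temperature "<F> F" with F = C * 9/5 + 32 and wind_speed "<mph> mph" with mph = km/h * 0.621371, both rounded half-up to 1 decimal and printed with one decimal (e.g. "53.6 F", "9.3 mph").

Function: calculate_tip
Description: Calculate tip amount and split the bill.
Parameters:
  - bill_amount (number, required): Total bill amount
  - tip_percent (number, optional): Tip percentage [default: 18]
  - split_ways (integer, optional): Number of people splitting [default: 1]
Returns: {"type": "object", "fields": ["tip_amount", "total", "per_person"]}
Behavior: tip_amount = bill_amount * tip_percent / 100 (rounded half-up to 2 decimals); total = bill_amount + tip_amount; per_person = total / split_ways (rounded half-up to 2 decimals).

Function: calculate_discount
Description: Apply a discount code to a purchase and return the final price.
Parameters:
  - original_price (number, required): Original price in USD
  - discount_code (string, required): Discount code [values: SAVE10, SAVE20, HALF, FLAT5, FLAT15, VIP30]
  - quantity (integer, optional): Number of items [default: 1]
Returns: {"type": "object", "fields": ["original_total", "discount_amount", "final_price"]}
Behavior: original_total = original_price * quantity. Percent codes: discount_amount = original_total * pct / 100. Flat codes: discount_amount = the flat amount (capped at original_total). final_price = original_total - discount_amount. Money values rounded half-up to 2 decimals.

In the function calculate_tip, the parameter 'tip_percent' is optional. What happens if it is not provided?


The calculate_tip spec declares:
  - tip_percent (number, optional): Tip percentage [default: 18]
It defaults to 18


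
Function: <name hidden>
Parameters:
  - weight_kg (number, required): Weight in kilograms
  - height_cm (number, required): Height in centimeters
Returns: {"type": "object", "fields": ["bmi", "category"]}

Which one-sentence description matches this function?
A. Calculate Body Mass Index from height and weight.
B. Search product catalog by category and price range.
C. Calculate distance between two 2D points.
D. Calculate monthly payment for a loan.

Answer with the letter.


Parameters weight_kg, height_cm and return ["bmi", "category"] fit: Calculate Body Mass Index from height and weight.
A


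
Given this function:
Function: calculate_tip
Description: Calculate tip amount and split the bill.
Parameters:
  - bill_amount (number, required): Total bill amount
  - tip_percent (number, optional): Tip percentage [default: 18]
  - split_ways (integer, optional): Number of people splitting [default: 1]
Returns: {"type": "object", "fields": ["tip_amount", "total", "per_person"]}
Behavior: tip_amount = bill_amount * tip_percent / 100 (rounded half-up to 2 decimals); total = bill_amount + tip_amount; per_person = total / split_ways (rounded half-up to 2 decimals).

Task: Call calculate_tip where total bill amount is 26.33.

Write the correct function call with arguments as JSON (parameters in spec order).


Mapping each described value to its parameter name:
  'Total bill amount' -> bill_amount = 26.33
calculate_tip({"bill_amount": 26.33})


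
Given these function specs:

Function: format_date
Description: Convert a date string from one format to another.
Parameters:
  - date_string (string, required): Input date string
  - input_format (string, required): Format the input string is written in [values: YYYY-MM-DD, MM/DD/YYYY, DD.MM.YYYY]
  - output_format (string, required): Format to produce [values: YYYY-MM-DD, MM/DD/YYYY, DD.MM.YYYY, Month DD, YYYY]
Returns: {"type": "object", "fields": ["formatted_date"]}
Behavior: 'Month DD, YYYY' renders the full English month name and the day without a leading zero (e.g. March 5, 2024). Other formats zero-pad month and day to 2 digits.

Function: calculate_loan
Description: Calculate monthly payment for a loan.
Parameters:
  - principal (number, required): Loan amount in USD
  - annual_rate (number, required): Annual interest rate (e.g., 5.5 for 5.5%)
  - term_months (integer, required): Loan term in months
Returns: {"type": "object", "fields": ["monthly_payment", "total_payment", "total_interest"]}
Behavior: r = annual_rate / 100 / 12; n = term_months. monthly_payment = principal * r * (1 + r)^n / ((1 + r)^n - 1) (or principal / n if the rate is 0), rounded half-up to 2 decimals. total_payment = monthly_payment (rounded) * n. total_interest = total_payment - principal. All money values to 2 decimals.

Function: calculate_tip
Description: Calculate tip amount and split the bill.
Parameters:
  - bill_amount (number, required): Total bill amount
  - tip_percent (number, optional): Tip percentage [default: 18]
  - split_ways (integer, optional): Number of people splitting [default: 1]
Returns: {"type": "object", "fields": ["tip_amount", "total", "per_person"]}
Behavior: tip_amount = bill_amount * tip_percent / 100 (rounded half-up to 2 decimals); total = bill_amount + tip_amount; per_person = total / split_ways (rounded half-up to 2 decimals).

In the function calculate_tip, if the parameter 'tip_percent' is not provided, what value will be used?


The calculate_tip spec declares:
  - tip_percent (number, optional): Tip percentage [default: 18]
Default:
18


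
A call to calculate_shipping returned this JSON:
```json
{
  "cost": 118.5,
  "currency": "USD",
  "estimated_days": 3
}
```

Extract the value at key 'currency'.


USD


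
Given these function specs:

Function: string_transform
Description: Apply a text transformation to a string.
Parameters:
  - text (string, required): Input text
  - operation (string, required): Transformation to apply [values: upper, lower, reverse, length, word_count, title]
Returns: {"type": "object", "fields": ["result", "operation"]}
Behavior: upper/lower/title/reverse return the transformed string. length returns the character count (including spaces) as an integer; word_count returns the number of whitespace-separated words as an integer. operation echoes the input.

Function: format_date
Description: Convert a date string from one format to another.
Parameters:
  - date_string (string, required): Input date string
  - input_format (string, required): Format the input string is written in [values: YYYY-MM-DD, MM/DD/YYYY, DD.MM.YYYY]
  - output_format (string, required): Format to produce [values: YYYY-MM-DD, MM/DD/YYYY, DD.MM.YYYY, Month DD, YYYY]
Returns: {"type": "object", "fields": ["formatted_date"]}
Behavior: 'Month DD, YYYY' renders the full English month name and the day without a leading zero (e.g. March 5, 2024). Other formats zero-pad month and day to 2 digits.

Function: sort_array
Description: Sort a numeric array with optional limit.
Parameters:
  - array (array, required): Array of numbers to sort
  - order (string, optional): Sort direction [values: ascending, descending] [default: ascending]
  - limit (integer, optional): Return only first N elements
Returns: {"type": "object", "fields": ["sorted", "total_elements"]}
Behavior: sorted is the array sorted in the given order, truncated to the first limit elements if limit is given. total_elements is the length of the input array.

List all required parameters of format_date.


Parameters of format_date and their required/optional flag:
  date_string: required
  input_format: required
  output_format: required
date_string, input_format, output_format


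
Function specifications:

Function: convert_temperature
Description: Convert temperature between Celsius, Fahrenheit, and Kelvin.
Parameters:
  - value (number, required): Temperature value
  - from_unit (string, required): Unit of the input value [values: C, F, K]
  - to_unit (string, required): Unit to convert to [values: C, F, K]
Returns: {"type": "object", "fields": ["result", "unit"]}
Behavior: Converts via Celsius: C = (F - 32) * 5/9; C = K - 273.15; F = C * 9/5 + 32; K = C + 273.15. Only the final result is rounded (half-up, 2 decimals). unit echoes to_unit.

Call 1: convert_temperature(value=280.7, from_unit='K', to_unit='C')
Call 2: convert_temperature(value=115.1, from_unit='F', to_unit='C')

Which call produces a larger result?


Call 1:
  To C: 280.7 - 273.15 = 7.55
  Target is C: 7.55
  Round to 2 decimals: 7.55
  -> 7.55 C
Call 2:
  To C: (115.1 - 32) * 5/9 = 46.166667
  Target is C: 46.166667
  Round to 2 decimals: 46.17
  -> 46.17 C
Call 2 (46.17 C)


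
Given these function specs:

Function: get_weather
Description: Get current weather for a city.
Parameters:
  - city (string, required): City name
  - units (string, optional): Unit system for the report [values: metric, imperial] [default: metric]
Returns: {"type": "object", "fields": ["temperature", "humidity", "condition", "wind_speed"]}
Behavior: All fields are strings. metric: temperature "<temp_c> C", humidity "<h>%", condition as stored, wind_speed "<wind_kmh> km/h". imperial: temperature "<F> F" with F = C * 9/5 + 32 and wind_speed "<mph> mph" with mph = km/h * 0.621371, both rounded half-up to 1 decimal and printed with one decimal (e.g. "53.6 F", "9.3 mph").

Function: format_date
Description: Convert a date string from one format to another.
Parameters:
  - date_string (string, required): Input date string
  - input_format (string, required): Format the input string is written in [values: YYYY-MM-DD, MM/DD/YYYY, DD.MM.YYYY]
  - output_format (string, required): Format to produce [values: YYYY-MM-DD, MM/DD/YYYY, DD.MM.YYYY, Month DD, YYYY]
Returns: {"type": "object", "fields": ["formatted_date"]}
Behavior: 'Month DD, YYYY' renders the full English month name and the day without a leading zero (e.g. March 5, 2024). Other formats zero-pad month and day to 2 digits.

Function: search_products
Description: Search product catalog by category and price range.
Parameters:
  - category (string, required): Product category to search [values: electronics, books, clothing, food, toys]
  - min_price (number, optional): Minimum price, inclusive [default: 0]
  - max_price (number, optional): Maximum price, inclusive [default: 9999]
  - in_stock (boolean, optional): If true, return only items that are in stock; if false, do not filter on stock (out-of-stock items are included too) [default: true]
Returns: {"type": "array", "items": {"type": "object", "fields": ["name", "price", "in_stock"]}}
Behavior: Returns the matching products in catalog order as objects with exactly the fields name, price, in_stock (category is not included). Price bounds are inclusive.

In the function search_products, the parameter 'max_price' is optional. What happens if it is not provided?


The search_products spec declares:
  - max_price (number, optional): Maximum price, inclusive [default: 9999]
It defaults to 9999


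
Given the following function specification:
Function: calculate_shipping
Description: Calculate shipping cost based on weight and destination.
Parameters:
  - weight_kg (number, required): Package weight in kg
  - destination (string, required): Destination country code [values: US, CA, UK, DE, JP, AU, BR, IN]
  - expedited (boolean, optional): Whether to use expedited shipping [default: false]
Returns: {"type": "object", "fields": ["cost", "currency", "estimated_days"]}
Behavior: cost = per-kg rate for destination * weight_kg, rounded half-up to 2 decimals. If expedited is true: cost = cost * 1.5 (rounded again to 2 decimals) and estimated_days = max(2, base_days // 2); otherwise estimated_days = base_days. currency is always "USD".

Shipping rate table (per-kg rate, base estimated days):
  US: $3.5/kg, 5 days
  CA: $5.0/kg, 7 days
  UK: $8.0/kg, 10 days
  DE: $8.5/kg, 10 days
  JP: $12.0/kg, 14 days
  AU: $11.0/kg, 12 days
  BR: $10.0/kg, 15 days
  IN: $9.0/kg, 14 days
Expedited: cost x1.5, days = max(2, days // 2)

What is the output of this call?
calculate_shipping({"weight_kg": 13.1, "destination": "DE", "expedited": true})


Rate for DE: $8.5/kg, base 10 days
cost = 8.5 * 13.1 = 111.35 -> 111.35
expedited: cost = 111.35 * 1.5 = 167.025 -> 167.03; estimated_days = max(2, 10 // 2) = 5
Output:
{"cost": 167.03, "currency": "USD", "estimated_days": 5}


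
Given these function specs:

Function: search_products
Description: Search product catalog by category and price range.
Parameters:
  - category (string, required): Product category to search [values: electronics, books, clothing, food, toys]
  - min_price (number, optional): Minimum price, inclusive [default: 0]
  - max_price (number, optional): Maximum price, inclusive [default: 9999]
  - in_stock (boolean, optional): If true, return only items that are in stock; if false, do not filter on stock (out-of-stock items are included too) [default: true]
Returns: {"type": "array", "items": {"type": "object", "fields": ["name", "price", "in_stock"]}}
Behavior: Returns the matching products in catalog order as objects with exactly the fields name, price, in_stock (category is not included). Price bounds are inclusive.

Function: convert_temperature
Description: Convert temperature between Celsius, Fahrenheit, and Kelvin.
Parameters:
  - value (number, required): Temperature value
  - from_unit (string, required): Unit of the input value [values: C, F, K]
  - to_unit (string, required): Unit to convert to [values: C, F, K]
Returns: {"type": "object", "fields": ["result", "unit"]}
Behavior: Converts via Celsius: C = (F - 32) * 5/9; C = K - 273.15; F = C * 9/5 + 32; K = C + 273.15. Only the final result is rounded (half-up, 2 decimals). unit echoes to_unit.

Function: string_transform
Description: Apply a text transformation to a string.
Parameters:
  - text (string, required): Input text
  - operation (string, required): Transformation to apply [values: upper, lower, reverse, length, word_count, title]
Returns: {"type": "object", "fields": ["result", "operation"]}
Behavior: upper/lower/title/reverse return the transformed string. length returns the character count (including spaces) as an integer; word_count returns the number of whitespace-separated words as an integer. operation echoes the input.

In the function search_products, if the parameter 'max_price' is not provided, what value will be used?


The search_products spec declares:
  - max_price (number, optional): Maximum price, inclusive [default: 9999]
Default:
9999


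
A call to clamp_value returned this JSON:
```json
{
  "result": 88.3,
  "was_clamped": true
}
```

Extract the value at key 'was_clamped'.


true


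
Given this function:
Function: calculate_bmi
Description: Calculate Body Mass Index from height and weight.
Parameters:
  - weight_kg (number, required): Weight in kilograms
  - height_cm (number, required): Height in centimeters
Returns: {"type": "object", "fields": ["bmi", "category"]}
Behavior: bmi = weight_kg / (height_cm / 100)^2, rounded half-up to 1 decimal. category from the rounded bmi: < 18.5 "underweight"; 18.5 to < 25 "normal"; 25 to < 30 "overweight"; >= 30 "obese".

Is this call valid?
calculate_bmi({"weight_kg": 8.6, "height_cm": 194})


Checking all required parameters present and types match... All valid.
Valid


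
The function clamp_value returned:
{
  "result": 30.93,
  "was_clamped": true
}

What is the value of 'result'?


30.93


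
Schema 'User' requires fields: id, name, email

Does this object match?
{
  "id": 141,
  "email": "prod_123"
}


Checking required fields...
Missing: name
Invalid - missing required field 'name'


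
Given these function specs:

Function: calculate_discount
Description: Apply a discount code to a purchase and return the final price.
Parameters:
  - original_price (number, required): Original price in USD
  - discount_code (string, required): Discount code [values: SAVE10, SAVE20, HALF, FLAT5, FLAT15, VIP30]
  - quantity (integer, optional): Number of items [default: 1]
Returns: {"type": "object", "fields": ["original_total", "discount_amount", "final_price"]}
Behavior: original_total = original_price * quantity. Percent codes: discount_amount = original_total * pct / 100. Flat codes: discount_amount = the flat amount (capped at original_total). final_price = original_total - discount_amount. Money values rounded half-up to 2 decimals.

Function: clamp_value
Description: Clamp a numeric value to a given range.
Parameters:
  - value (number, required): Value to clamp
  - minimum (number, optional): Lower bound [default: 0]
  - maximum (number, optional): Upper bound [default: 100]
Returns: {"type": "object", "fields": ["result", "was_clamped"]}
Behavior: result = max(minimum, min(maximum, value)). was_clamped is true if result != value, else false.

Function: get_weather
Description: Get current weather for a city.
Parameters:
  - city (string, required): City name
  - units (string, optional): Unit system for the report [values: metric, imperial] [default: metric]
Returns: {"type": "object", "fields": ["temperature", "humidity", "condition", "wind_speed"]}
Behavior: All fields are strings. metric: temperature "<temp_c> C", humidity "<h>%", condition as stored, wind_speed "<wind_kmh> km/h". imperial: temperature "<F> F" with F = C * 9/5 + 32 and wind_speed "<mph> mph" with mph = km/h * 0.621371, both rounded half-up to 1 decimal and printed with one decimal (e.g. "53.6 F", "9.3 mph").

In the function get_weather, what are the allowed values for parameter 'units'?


The get_weather spec declares:
  - units (string, optional): Unit system for the report [values: metric, imperial] [default: metric]
Allowed values:
metric, imperial


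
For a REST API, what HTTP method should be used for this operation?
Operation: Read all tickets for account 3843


GET = read, POST = create, PUT = update/replace, DELETE = remove
This operation is a read.
GET


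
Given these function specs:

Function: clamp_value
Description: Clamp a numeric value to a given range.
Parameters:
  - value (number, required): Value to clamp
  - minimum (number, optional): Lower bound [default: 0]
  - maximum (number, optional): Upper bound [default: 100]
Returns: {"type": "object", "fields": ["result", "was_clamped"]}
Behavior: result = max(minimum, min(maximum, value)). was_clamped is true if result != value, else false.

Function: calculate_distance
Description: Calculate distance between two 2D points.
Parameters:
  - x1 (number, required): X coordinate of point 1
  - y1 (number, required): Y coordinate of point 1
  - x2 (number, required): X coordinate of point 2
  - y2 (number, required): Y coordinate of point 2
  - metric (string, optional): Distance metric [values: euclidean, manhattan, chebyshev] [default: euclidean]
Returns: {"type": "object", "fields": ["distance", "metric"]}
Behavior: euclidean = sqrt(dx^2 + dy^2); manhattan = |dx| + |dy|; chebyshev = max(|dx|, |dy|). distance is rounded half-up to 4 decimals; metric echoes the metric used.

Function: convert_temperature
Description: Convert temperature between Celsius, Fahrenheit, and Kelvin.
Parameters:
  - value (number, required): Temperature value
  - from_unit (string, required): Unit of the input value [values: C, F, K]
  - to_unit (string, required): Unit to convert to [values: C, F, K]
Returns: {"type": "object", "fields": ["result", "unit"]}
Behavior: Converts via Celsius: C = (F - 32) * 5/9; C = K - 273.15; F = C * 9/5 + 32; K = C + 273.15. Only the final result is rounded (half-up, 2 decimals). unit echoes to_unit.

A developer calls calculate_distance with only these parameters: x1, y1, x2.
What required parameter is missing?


Required parameters: x1, y1, x2, y2
Provided: x1, y1, x2
Missing: y2
y2


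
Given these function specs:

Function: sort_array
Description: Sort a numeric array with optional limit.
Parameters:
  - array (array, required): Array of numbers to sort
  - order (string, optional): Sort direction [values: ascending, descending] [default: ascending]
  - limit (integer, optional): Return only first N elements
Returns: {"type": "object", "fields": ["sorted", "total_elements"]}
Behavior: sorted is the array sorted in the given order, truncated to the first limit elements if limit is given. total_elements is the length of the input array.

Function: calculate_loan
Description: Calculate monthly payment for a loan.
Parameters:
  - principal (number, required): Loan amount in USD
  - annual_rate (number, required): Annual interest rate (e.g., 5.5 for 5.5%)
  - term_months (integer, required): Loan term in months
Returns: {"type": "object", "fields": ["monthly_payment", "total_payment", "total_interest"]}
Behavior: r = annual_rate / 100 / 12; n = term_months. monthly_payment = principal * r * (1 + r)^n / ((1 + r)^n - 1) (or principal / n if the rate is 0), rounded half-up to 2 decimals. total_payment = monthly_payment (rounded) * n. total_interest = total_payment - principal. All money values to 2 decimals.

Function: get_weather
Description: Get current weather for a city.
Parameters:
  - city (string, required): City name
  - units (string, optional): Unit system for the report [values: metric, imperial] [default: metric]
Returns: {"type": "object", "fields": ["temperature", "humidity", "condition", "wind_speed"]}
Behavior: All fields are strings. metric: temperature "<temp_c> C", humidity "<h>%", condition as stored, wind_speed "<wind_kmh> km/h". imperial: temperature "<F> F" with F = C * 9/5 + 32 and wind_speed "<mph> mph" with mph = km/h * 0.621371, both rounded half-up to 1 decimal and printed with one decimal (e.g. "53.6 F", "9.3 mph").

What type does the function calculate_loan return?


The calculate_loan spec declares Returns: {"type": "object", "fields": ["monthly_payment", "total_payment", "total_interest"]}
Type:
object


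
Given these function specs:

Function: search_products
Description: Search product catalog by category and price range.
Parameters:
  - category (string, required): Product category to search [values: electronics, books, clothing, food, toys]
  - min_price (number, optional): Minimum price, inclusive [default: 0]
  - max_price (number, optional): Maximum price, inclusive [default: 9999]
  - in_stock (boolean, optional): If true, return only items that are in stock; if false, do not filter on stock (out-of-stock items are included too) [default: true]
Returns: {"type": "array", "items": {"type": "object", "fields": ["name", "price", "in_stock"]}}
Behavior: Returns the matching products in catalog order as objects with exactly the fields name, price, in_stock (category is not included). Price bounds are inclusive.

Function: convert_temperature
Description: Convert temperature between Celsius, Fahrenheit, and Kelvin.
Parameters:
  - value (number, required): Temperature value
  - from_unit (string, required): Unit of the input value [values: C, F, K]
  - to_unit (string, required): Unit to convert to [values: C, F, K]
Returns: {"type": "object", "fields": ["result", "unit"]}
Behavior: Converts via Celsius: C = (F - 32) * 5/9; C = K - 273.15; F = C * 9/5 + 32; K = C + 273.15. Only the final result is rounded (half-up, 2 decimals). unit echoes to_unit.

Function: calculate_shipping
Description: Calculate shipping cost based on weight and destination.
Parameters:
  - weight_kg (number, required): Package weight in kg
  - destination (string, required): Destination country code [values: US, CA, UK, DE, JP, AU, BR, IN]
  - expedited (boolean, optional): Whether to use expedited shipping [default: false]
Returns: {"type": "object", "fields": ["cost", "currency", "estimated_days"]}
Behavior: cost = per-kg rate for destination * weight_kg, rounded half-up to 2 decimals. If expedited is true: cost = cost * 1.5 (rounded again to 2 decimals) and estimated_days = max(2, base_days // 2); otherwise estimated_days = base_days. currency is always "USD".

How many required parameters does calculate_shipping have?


Parameters of calculate_shipping: weight_kg (required), destination (required), expedited (optional)
Required count:
2


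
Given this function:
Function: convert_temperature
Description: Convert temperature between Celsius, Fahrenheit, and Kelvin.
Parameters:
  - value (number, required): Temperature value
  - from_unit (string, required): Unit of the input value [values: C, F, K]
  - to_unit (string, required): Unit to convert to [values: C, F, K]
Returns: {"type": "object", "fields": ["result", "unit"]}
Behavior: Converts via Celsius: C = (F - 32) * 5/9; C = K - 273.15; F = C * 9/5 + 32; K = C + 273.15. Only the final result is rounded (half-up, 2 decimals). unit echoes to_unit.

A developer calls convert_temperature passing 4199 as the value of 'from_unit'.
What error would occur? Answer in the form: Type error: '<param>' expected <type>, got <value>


Spec: 'from_unit' is declared as string; 4199 is an integer.
Type error: 'from_unit' expected string, got 4199


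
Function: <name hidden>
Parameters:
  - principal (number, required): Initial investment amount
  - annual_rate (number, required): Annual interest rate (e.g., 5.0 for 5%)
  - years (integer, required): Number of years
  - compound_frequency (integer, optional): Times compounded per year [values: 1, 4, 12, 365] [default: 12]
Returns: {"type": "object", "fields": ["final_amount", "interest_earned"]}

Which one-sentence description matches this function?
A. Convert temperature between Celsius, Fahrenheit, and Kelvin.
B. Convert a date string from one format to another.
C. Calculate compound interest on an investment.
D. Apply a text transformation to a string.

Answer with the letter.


Parameters principal, annual_rate, years, compound_frequency and return ["final_amount", "interest_earned"] fit: Calculate compound interest on an investment.
C


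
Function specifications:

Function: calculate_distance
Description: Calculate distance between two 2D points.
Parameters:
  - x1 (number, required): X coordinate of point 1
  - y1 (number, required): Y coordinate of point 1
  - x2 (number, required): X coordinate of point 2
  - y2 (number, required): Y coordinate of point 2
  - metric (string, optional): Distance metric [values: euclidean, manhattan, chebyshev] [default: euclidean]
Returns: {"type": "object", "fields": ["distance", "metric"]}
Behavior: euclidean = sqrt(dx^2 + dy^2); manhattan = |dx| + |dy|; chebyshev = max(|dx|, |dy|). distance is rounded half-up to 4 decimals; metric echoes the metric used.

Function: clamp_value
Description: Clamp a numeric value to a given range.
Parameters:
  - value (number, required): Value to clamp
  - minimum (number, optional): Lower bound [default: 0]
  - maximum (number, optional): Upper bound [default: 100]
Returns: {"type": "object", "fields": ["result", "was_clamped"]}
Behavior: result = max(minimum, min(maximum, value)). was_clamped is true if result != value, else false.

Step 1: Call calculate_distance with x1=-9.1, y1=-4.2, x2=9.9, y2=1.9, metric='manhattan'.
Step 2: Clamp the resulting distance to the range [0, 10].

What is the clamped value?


Step 1: calculate_distance (manhattan)
  |dx| = |9.9 - -9.1| = 19; |dy| = |1.9 - -4.2| = 6.1
  manhattan: 19 + 6.1 = 25.1
  Round to 4 decimals: 25.1
  -> distance = 25.1
Step 2: clamp_value(value=25.1, minimum=0, maximum=10)
  result = max(0, min(10, 25.1)) = max(0, 10) = 10
  was_clamped = (10 != 25.1) = true
  -> result = 10
10


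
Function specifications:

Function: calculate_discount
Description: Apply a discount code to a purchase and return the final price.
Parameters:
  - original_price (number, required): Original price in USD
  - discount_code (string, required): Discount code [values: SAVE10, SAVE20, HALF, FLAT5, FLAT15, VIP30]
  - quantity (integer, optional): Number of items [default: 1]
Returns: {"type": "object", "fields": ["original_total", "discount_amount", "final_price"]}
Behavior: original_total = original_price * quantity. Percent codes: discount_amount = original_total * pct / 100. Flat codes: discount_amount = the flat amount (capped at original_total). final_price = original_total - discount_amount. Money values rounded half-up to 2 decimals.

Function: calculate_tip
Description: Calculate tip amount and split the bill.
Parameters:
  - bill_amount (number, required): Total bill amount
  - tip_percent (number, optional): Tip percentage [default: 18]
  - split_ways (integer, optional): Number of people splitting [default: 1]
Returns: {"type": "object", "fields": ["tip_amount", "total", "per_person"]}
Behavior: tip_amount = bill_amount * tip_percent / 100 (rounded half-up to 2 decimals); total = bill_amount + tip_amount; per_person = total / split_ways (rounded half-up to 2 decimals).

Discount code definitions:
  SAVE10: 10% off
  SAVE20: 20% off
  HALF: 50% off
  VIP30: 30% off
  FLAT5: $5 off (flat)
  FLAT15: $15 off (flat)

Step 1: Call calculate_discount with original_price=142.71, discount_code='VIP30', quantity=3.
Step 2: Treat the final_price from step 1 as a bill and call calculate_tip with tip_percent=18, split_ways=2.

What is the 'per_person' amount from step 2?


Step 1: calculate_discount(original_price=142.71, discount_code=VIP30, quantity=3)
  original_total = 142.71 * 3 = 428.13
  VIP30 = 30% off: discount_amount = 428.13 * 30/100 = 128.439 -> 128.44
  final_price = 428.13 - 128.44 = 299.69
  -> final_price = 299.69
Step 2: calculate_tip(bill_amount=299.69, tip_percent=18, split_ways=2)
  tip_amount = 299.69 * 18/100 = 53.9442 -> 53.94
  total = 299.69 + 53.94 = 353.63
  per_person = 353.63 / 2 = 176.815 -> 176.82
  -> per_person = 176.82
$176.82


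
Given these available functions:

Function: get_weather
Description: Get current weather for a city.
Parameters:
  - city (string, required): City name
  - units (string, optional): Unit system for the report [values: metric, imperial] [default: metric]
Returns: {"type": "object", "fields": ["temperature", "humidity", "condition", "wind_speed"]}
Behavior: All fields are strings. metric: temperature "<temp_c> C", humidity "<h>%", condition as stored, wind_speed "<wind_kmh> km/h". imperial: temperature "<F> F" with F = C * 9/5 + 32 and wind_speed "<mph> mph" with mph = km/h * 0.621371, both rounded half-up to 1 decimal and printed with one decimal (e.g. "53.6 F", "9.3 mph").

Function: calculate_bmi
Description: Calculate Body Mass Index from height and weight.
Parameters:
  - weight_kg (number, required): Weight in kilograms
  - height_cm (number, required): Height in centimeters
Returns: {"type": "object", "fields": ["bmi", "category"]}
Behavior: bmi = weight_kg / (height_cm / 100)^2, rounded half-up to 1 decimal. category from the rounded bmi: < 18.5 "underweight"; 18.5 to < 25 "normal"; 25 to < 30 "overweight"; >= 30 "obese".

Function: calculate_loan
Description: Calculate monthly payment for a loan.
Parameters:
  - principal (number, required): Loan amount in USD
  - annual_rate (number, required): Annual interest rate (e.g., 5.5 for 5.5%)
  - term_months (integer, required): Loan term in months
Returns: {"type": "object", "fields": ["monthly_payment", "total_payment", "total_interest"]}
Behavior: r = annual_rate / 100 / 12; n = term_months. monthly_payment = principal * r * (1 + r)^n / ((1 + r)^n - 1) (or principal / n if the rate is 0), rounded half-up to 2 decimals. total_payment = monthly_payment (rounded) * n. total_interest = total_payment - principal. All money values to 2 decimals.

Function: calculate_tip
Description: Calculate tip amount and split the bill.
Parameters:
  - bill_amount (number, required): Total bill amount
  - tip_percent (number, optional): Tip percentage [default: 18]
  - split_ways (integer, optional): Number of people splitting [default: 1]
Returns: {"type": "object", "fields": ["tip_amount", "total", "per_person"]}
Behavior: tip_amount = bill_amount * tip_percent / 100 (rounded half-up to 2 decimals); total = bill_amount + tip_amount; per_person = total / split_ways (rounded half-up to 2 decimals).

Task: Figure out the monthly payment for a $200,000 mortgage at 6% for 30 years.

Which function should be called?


The task needs a function whose description is: Calculate monthly payment for a loan.
calculate_loan


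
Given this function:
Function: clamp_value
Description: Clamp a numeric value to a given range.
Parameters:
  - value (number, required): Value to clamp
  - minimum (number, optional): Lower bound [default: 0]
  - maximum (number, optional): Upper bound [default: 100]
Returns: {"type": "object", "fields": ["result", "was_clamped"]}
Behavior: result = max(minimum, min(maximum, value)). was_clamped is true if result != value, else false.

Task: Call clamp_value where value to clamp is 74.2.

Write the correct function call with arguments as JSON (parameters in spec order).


Mapping each described value to its parameter name:
  'Value to clamp' -> value = 74.2
clamp_value({"value": 74.2})


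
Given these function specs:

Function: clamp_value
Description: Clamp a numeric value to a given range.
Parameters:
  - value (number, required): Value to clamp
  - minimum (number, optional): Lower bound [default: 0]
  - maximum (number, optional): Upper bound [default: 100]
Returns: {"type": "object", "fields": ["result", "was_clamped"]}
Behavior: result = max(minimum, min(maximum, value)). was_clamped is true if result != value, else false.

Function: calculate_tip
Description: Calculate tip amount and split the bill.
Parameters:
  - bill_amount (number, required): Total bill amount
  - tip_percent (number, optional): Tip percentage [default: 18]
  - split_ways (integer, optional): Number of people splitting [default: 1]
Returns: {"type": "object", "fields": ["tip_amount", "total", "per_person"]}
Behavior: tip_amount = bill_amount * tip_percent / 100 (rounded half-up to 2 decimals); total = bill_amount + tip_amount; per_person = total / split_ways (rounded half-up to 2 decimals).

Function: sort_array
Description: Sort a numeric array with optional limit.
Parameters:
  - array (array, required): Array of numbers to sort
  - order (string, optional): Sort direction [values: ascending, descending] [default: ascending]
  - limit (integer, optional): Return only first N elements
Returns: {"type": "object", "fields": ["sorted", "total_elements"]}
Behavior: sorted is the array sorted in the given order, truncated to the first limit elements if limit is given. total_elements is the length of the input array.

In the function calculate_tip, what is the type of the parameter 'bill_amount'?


The calculate_tip spec declares:
  - bill_amount (number, required): Total bill amount
Type:
number
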